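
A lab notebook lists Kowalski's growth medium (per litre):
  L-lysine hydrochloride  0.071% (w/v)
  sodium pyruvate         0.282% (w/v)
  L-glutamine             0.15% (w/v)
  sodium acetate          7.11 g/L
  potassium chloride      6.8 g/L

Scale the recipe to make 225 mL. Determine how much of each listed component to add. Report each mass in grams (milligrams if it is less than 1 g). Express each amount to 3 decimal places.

L-lysine hydrochloride 159.750 mg; sodium pyruvate 634.500 mg; L-glutamine 337.500 mg; sodium acetate 1.600 g; potassium chloride 1.530 g

Working volume: 225 mL = 0.225 L.
L-lysine hydrochloride: 0.071 g per 100 mL × 225 mL ÷ 100 = 0.15975 g = 159.750 mg
sodium pyruvate: 0.282 g per 100 mL × 225 mL ÷ 100 = 0.6345 g = 634.500 mg
L-glutamine: 0.15 g per 100 mL × 225 mL ÷ 100 = 0.3375 g = 337.500 mg
sodium acetate: 7.11 g/L × 0.225 L = 1.600 g
potassium chloride: 6.8 g/L × 0.225 L = 1.530 g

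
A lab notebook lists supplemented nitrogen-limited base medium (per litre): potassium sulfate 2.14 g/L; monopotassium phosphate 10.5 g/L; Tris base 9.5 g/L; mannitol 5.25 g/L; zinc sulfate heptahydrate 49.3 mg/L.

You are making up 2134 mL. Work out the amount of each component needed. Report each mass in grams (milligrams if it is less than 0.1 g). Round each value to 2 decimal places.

potassium sulfate 4.57 g; monopotassium phosphate 22.41 g; Tris base 20.27 g; mannitol 11.20 g; zinc sulfate heptahydrate 0.11 g

Scale factor relative to 1 L: 2.134.
potassium sulfate: 2.14 g/L × 2.134 L = 4.57 g
monopotassium phosphate: 10.5 g/L × 2.134 L = 22.41 g
Tris base: 9.5 g/L × 2.134 L = 20.27 g
mannitol: 5.25 g/L × 2.134 L = 11.20 g
zinc sulfate heptahydrate: 49.3 mg/L × 2.134 L = 105.206 mg = 0.11 g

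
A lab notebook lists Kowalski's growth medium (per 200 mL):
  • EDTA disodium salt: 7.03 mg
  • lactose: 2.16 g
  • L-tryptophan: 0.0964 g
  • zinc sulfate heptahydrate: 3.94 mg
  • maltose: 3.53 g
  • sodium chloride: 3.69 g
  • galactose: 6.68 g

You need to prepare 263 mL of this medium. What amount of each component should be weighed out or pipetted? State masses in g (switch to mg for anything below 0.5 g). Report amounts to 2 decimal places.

Ratio of target to recipe volume: 263 / 200 = 1.315.
EDTA disodium salt: 7.03 mg × (263 mL / 200 mL) = 9.24 mg
lactose: 2.16 g × (263 mL / 200 mL) = 2.84 g
L-tryptophan: 0.0964 g × (263 mL / 200 mL) = 0.126766 g = 126.77 mg
zinc sulfate heptahydrate: 3.94 mg × (263 mL / 200 mL) = 5.18 mg
maltose: 3.53 g × (263 mL / 200 mL) = 4.64 g
sodium chloride: 3.69 g × (263 mL / 200 mL) = 4.85 g
galactose: 6.68 g × (263 mL / 200 mL) = 8.78 g

EDTA disodium salt 9.24 mg; lactose 2.84 g; L-tryptophan 126.77 mg; zinc sulfate heptahydrate 5.18 mg; maltose 4.64 g; sodium chloride 4.85 g; galactose 8.78 g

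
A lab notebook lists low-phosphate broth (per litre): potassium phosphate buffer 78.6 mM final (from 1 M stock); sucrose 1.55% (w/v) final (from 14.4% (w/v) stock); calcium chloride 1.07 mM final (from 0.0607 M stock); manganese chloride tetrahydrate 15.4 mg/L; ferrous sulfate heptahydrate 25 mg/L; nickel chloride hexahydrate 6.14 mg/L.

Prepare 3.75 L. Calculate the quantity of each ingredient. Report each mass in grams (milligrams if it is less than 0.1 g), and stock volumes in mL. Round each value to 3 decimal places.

potassium phosphate buffer 294.750 mL; sucrose 403.646 mL; calcium chloride 66.104 mL; manganese chloride tetrahydrate 57.750 mg; ferrous sulfate heptahydrate 93.750 mg; nickel chloride hexahydrate 23.025 mg

Working volume: 3.75 L.
potassium phosphate buffer: dilute stock: 78.6 mM × 3750 mL ÷ 1000 mM = 294.750 mL
sucrose: V = C2·V2/C1 = 1.55% ÷ 14.4% × 3750 mL = 403.646 mL
calcium chloride: C1V1 = C2V2 → 1.07 mM × 3750 mL ÷ 60.7 mM = 66.104 mL
manganese chloride tetrahydrate: 15.4 mg/L × 3.75 L = 57.750 mg
ferrous sulfate heptahydrate: 25 mg/L × 3.75 L = 93.750 mg
nickel chloride hexahydrate: 6.14 mg/L × 3.75 L = 23.025 mg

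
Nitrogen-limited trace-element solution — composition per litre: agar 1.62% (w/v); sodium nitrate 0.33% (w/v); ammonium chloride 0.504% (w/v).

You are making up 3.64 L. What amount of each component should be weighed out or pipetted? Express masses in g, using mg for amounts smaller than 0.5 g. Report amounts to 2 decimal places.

agar 58.97 g; sodium nitrate 12.01 g; ammonium chloride 18.35 g

Working volume: 3.64 L.
agar: 1.62 g per 100 mL × 3640 mL ÷ 100 = 58.97 g
sodium nitrate: 0.33 g per 100 mL × 3640 mL ÷ 100 = 12.01 g
ammonium chloride: 0.504 g per 100 mL × 3640 mL ÷ 100 = 18.35 g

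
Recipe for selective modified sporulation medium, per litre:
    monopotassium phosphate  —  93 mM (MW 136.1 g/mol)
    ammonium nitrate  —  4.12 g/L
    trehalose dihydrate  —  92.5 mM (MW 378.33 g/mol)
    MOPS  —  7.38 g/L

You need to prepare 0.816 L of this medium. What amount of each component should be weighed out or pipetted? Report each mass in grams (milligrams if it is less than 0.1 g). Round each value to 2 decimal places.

Scale factor relative to 1 L: 0.816.
monopotassium phosphate: 93 mmol/L × 136.1 g/mol × 0.816 L ÷ 1000 = 10.33 g
ammonium nitrate: 4.12 g/L × 0.816 L = 3.36 g
trehalose dihydrate: 92.5 mmol/L × 378.33 g/mol × 0.816 L ÷ 1000 = 28.56 g
MOPS: 7.38 g/L × 0.816 L = 6.02 g

monopotassium phosphate 10.33 g; ammonium nitrate 3.36 g; trehalose dihydrate 28.56 g; MOPS 6.02 g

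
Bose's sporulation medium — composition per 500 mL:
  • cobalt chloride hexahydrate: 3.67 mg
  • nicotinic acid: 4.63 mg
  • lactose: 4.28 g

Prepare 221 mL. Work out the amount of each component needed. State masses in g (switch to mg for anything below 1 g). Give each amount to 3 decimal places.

cobalt chloride hexahydrate 1.622 mg; nicotinic acid 2.046 mg; lactose 1.892 g

Ratio of target to recipe volume: 221 / 500 = 0.442.
cobalt chloride hexahydrate: 3.67 mg × (221 mL / 500 mL) = 1.622 mg
nicotinic acid: 4.63 mg × (221 mL / 500 mL) = 2.046 mg
lactose: 4.28 g × (221 mL / 500 mL) = 1.892 g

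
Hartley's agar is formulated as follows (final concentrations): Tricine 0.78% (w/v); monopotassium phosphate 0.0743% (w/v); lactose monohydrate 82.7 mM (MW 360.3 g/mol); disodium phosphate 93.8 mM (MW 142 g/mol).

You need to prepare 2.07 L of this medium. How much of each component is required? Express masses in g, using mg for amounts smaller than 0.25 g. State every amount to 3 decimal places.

Working volume: 2.07 L.
Tricine: 0.78% w/v = 7.8 g/L → 7.8 × 2.07 L = 16.146 g
monopotassium phosphate: 0.0743 g per 100 mL × 2070 mL ÷ 100 = 1.538 g
lactose monohydrate: 82.7 mmol/L × 360.3 g/mol × 2.07 L ÷ 1000 = 61.679 g
disodium phosphate: 93.8 mmol/L × 142 g/mol × 2.07 L ÷ 1000 = 27.572 g

Tricine 16.146 g; monopotassium phosphate 1.538 g; lactose monohydrate 61.679 g; disodium phosphate 27.572 g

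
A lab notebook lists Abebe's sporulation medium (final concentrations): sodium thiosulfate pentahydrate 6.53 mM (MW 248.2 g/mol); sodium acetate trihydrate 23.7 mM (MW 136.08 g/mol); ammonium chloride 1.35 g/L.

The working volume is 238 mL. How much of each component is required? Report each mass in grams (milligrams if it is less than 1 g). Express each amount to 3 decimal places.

Working volume: 238 mL = 0.238 L.
sodium thiosulfate pentahydrate: 6.53 mmol/L × 248.2 mg/mmol × 0.238 L = 385.738 mg
sodium acetate trihydrate: 23.7 mmol/L × 136.08 mg/mmol × 0.238 L = 767.573 mg
ammonium chloride: 1.35 g/L × 0.238 L = 0.3213 g = 321.300 mg

sodium thiosulfate pentahydrate 385.738 mg; sodium acetate trihydrate 767.573 mg; ammonium chloride 321.300 mg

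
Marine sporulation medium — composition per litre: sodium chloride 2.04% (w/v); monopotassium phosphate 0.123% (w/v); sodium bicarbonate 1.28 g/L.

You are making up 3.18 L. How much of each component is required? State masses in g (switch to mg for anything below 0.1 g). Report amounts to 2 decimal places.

Scale factor relative to 1 L: 3.18.
sodium chloride: 2.04% w/v = 20.4 g/L → 20.4 × 3.18 L = 64.87 g
monopotassium phosphate: 0.123% w/v = 1.23 g/L → 1.23 × 3.18 L = 3.91 g
sodium bicarbonate: 1.28 g/L × 3.18 L = 4.07 g

sodium chloride 64.87 g; monopotassium phosphate 3.91 g; sodium bicarbonate 4.07 g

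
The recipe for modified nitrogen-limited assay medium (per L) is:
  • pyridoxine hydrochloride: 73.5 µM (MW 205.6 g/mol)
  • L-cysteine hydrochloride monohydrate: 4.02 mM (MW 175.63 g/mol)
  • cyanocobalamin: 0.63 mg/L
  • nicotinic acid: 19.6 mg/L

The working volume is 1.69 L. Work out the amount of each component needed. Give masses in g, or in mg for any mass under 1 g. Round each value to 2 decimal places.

Scale factor relative to 1 L: 1.69.
pyridoxine hydrochloride: 73.5 µmol/L × 205.6 g/mol × 1.69 L ÷ 1000 = 25.54 mg
L-cysteine hydrochloride monohydrate: 4.02 mmol/L × 175.63 g/mol × 1.69 L ÷ 1000 = 1.19 g
cyanocobalamin: 0.63 mg/L × 1.69 L = 1.06 mg
nicotinic acid: 19.6 mg/L × 1.69 L = 33.12 mg

pyridoxine hydrochloride 25.54 mg; L-cysteine hydrochloride monohydrate 1.19 g; cyanocobalamin 1.06 mg; nicotinic acid 33.12 mg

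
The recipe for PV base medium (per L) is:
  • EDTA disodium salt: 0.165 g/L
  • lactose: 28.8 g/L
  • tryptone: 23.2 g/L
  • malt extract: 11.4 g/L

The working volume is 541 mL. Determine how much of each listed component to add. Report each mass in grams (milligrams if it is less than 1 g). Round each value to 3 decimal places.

EDTA disodium salt 89.265 mg; lactose 15.581 g; tryptone 12.551 g; malt extract 6.167 g

Scale factor relative to 1 L: 0.541.
EDTA disodium salt: 0.165 g/L × 0.541 L = 0.089265 g = 89.265 mg
lactose: 28.8 g/L × 0.541 L = 15.581 g
tryptone: 23.2 g/L × 0.541 L = 12.551 g
malt extract: 11.4 g/L × 0.541 L = 6.167 g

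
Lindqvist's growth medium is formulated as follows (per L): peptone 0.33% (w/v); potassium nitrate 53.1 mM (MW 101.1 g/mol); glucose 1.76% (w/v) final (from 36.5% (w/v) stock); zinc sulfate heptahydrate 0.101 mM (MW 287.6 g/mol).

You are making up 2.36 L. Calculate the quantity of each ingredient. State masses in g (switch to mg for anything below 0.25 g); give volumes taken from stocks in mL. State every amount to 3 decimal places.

peptone 7.788 g; potassium nitrate 12.669 g; glucose 113.797 mL; zinc sulfate heptahydrate 68.552 mg

Scale factor relative to 1 L: 2.36.
peptone: 0.33% w/v = 3.3 g/L → 3.3 × 2.36 L = 7.788 g
potassium nitrate: 53.1 mmol/L × 101.1 g/mol × 2.36 L ÷ 1000 = 12.669 g
glucose: V = C2·V2/C1 = 1.76% ÷ 36.5% × 2360 mL = 113.797 mL
zinc sulfate heptahydrate: 0.101 mmol/L × 287.6 mg/mmol × 2.36 L = 68.552 mg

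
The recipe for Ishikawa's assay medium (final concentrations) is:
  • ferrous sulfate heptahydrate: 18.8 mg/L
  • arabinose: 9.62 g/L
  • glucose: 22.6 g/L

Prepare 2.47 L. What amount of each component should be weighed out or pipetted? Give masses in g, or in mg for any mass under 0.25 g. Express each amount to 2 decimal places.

Scale factor relative to 1 L: 2.47.
ferrous sulfate heptahydrate: 18.8 mg/L × 2.47 L = 46.44 mg
arabinose: 9.62 g/L × 2.47 L = 23.76 g
glucose: 22.6 g/L × 2.47 L = 55.82 g

ferrous sulfate heptahydrate 46.44 mg; arabinose 23.76 g; glucose 55.82 g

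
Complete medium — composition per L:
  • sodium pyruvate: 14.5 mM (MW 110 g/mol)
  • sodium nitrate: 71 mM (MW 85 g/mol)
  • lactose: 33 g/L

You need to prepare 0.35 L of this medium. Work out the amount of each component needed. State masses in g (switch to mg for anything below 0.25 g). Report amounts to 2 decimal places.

Scale factor relative to 1 L: 0.35.
sodium pyruvate: 14.5 mmol/L × 110 g/mol × 0.35 L ÷ 1000 = 0.56 g
sodium nitrate: 71 mmol/L × 85 g/mol × 0.35 L ÷ 1000 = 2.11 g
lactose: 33 g/L × 0.35 L = 11.55 g

sodium pyruvate 0.56 g; sodium nitrate 2.11 g; lactose 11.55 g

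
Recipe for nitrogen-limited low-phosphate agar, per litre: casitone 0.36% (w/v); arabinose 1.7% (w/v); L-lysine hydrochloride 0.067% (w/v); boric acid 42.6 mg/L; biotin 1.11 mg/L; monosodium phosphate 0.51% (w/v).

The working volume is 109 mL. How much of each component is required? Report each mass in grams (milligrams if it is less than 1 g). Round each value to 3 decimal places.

Scale factor relative to 1 L: 0.109.
casitone: 0.36 g per 100 mL × 109 mL ÷ 100 = 0.3924 g = 392.400 mg
arabinose: 1.7% w/v = 17 g/L → 17 × 0.109 L = 1.853 g
L-lysine hydrochloride: 0.067% w/v = 0.67 g/L → 0.67 × 0.109 L = 0.07303 g = 73.030 mg
boric acid: 42.6 mg/L × 0.109 L = 4.643 mg
biotin: 1.11 mg/L × 0.109 L = 0.121 mg
monosodium phosphate: 0.51 g per 100 mL × 109 mL ÷ 100 = 0.5559 g = 555.900 mg

casitone 392.400 mg; arabinose 1.853 g; L-lysine hydrochloride 73.030 mg; boric acid 4.643 mg; biotin 0.121 mg; monosodium phosphate 555.900 mg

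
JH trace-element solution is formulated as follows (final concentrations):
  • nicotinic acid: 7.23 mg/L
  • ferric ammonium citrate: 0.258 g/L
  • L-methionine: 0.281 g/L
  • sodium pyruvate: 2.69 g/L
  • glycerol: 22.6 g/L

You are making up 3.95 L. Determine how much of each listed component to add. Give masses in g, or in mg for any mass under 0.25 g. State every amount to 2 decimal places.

Scale factor relative to 1 L: 3.95.
nicotinic acid: 7.23 mg/L × 3.95 L = 28.56 mg
ferric ammonium citrate: 0.258 g/L × 3.95 L = 1.02 g
L-methionine: 0.281 g/L × 3.95 L = 1.11 g
sodium pyruvate: 2.69 g/L × 3.95 L = 10.63 g
glycerol: 22.6 g/L × 3.95 L = 89.27 g

nicotinic acid 28.56 mg; ferric ammonium citrate 1.02 g; L-methionine 1.11 g; sodium pyruvate 10.63 g; glycerol 89.27 g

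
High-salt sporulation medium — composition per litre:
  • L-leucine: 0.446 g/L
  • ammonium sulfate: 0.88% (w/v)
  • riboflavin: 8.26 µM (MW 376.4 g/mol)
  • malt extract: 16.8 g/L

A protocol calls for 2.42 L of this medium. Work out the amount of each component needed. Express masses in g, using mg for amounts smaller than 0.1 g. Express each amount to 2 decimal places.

Scale factor relative to 1 L: 2.42.
L-leucine: 0.446 g/L × 2.42 L = 1.08 g
ammonium sulfate: 0.88 g per 100 mL × 2420 mL ÷ 100 = 21.30 g
riboflavin: 8.26 µmol/L × 376.4 g/mol × 2.42 L ÷ 1000 = 7.52 mg
malt extract: 16.8 g/L × 2.42 L = 40.66 g

L-leucine 1.08 g; ammonium sulfate 21.30 g; riboflavin 7.52 mg; malt extract 40.66 g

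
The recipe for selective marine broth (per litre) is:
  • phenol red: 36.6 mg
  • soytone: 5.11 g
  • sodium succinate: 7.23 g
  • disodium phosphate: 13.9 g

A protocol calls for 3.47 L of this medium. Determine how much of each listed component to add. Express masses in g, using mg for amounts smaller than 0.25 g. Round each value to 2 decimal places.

phenol red 127.00 mg; soytone 17.73 g; sodium succinate 25.09 g; disodium phosphate 48.23 g

Scale factor = 3470 mL / 1000 mL = 3.47.
phenol red: 36.6 mg × (3470 mL / 1000 mL) = 127.00 mg
soytone: 5.11 g × (3470 mL / 1000 mL) = 17.73 g
sodium succinate: 7.23 g × (3470 mL / 1000 mL) = 25.09 g
disodium phosphate: 13.9 g × (3470 mL / 1000 mL) = 48.23 g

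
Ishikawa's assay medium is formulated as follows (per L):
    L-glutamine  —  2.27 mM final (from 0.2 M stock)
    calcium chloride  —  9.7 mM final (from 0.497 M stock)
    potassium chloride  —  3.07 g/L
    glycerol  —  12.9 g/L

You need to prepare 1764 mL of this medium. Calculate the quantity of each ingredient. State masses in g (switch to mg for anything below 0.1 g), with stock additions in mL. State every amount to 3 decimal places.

Working volume: 1764 mL = 1.764 L.
L-glutamine: V = C2·V2/C1 = 2.27 mM × 1764 mL ÷ 200 mM = 20.021 mL
calcium chloride: V = C2·V2/C1 = 9.7 mM × 1764 mL ÷ 497 mM = 34.428 mL
potassium chloride: 3.07 g/L × 1.764 L = 5.415 g
glycerol: 12.9 g/L × 1.764 L = 22.756 g

L-glutamine 20.021 mL; calcium chloride 34.428 mL; potassium chloride 5.415 g; glycerol 22.756 g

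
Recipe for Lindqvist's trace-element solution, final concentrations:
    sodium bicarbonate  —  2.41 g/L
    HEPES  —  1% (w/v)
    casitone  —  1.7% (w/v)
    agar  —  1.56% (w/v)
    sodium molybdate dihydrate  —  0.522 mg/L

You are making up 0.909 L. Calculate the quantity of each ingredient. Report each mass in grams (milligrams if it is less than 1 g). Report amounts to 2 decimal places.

sodium bicarbonate 2.19 g; HEPES 9.09 g; casitone 15.45 g; agar 14.18 g; sodium molybdate dihydrate 0.47 mg

Working volume: 0.909 L.
sodium bicarbonate: 2.41 g/L × 0.909 L = 2.19 g
HEPES: 1% w/v = 10 g/L → 10 × 0.909 L = 9.09 g
casitone: 1.7% w/v = 17 g/L → 17 × 0.909 L = 15.45 g
agar: 1.56 g per 100 mL × 909 mL ÷ 100 = 14.18 g
sodium molybdate dihydrate: 0.522 mg/L × 0.909 L = 0.47 mg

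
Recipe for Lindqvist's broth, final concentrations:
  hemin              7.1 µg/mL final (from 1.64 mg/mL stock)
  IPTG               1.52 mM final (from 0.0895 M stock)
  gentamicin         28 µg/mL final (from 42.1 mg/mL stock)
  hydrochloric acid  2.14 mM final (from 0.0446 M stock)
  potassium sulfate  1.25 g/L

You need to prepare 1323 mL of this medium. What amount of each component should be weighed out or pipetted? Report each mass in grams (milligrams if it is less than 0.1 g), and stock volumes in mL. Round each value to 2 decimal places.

Scale factor relative to 1 L: 1.323.
hemin: V = C2·V2/C1 = 7.1 µg/mL × 1323 mL ÷ 1640 µg/mL = 5.73 mL
IPTG: C1V1 = C2V2 → 1.52 mM × 1323 mL ÷ 89.5 mM = 22.47 mL
gentamicin: C1V1 = C2V2 → 28 µg/mL × 1323 mL ÷ 42100 µg/mL = 0.88 mL
hydrochloric acid: V = C2·V2/C1 = 2.14 mM × 1323 mL ÷ 44.6 mM = 63.48 mL
potassium sulfate: 1.25 g/L × 1.323 L = 1.65 g

hemin 5.73 mL; IPTG 22.47 mL; gentamicin 0.88 mL; hydrochloric acid 63.48 mL; potassium sulfate 1.65 g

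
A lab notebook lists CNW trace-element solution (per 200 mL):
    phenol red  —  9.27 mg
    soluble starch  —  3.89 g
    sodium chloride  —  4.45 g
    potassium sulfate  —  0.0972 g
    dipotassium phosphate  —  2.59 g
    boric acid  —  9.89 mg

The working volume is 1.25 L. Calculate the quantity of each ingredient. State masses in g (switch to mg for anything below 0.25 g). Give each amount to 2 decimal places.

phenol red 57.94 mg; soluble starch 24.31 g; sodium chloride 27.81 g; potassium sulfate 0.61 g; dipotassium phosphate 16.19 g; boric acid 61.81 mg

Ratio of target to recipe volume: 1250 / 200 = 6.25.
phenol red: 9.27 mg × (1250 mL / 200 mL) = 57.94 mg
soluble starch: 3.89 g × (1250 mL / 200 mL) = 24.31 g
sodium chloride: 4.45 g × (1250 mL / 200 mL) = 27.81 g
potassium sulfate: 0.0972 g × (1250 mL / 200 mL) = 0.61 g
dipotassium phosphate: 2.59 g × (1250 mL / 200 mL) = 16.19 g
boric acid: 9.89 mg × (1250 mL / 200 mL) = 61.81 mg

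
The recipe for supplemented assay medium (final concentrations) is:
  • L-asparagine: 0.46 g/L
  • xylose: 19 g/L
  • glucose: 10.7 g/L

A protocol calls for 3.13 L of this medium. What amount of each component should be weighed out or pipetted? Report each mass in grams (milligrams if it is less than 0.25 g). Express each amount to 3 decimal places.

Working volume: 3.13 L.
L-asparagine: 0.46 g/L × 3.13 L = 1.440 g
xylose: 19 g/L × 3.13 L = 59.470 g
glucose: 10.7 g/L × 3.13 L = 33.491 g

L-asparagine 1.440 g; xylose 59.470 g; glucose 33.491 g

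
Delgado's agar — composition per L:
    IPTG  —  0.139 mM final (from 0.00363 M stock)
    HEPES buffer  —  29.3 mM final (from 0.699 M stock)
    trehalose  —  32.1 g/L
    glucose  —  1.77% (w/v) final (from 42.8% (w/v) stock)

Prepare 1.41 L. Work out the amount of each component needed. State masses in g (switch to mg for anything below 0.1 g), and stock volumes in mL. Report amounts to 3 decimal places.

Scale factor relative to 1 L: 1.41.
IPTG: V = C2·V2/C1 = 0.139 mM × 1410 mL ÷ 3.63 mM = 53.992 mL
HEPES buffer: C1V1 = C2V2 → 29.3 mM × 1410 mL ÷ 699 mM = 59.103 mL
trehalose: 32.1 g/L × 1.41 L = 45.261 g
glucose: V = C2·V2/C1 = 1.77% ÷ 42.8% × 1410 mL = 58.311 mL

IPTG 53.992 mL; HEPES buffer 59.103 mL; trehalose 45.261 g; glucose 58.311 mL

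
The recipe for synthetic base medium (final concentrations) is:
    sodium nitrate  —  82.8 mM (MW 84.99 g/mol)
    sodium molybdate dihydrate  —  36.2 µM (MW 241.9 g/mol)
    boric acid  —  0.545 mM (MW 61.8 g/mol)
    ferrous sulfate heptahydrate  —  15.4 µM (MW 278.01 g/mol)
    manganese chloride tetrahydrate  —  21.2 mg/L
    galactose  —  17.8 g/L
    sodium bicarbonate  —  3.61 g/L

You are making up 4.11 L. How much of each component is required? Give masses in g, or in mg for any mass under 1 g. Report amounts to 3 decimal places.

Working volume: 4.11 L.
sodium nitrate: 82.8 mmol/L × 84.99 g/mol × 4.11 L ÷ 1000 = 28.923 g
sodium molybdate dihydrate: 36.2 µmol/L × 241.9 g/mol × 4.11 L ÷ 1000 = 35.990 mg
boric acid: 0.545 mmol/L × 61.8 mg/mmol × 4.11 L = 138.429 mg
ferrous sulfate heptahydrate: 15.4 µmol/L × 278.01 g/mol × 4.11 L ÷ 1000 = 17.596 mg
manganese chloride tetrahydrate: 21.2 mg/L × 4.11 L = 87.132 mg
galactose: 17.8 g/L × 4.11 L = 73.158 g
sodium bicarbonate: 3.61 g/L × 4.11 L = 14.837 g

sodium nitrate 28.923 g; sodium molybdate dihydrate 35.990 mg; boric acid 138.429 mg; ferrous sulfate heptahydrate 17.596 mg; manganese chloride tetrahydrate 87.132 mg; galactose 73.158 g; sodium bicarbonate 14.837 g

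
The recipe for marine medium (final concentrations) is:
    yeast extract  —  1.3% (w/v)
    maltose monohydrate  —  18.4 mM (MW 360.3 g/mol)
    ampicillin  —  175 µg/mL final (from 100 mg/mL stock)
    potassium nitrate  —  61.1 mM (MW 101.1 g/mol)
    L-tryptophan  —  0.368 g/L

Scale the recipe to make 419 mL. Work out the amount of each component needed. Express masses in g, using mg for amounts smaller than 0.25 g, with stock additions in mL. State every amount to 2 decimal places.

Working volume: 419 mL = 0.419 L.
yeast extract: 1.3 g per 100 mL × 419 mL ÷ 100 = 5.45 g
maltose monohydrate: 18.4 mmol/L × 360.3 g/mol × 0.419 L ÷ 1000 = 2.78 g
ampicillin: V = C2·V2/C1 = 175 µg/mL × 419 mL ÷ 100000 µg/mL = 0.73 mL
potassium nitrate: 61.1 mmol/L × 101.1 g/mol × 0.419 L ÷ 1000 = 2.59 g
L-tryptophan: 0.368 g/L × 0.419 L = 0.154192 g = 154.19 mg

yeast extract 5.45 g; maltose monohydrate 2.78 g; ampicillin 0.73 mL; potassium nitrate 2.59 g; L-tryptophan 154.19 mg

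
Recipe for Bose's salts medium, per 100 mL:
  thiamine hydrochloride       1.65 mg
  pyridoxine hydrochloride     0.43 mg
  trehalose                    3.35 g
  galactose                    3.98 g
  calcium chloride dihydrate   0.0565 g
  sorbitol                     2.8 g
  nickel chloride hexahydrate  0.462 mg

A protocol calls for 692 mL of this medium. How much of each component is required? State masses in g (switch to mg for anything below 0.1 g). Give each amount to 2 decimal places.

Ratio of target to recipe volume: 692 / 100 = 6.92.
thiamine hydrochloride: 1.65 mg × (692 mL / 100 mL) = 11.42 mg
pyridoxine hydrochloride: 0.43 mg × (692 mL / 100 mL) = 2.98 mg
trehalose: 3.35 g × (692 mL / 100 mL) = 23.18 g
galactose: 3.98 g × (692 mL / 100 mL) = 27.54 g
calcium chloride dihydrate: 0.0565 g × (692 mL / 100 mL) = 0.39 g
sorbitol: 2.8 g × (692 mL / 100 mL) = 19.38 g
nickel chloride hexahydrate: 0.462 mg × (692 mL / 100 mL) = 3.20 mg

thiamine hydrochloride 11.42 mg; pyridoxine hydrochloride 2.98 mg; trehalose 23.18 g; galactose 27.54 g; calcium chloride dihydrate 0.39 g; sorbitol 19.38 g; nickel chloride hexahydrate 3.20 mg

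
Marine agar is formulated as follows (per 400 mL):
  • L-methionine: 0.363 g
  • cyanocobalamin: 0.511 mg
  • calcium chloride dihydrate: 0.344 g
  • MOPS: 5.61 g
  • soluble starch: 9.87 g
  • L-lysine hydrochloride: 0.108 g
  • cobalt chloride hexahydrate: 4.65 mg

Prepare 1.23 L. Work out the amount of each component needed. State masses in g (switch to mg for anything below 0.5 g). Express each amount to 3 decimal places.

Scale factor = 1230 mL / 400 mL = 3.075.
L-methionine: 0.363 g × (1230 mL / 400 mL) = 1.116 g
cyanocobalamin: 0.511 mg × (1230 mL / 400 mL) = 1.571 mg
calcium chloride dihydrate: 0.344 g × (1230 mL / 400 mL) = 1.058 g
MOPS: 5.61 g × (1230 mL / 400 mL) = 17.251 g
soluble starch: 9.87 g × (1230 mL / 400 mL) = 30.350 g
L-lysine hydrochloride: 0.108 g × (1230 mL / 400 mL) = 0.3321 g = 332.100 mg
cobalt chloride hexahydrate: 4.65 mg × (1230 mL / 400 mL) = 14.299 mg

L-methionine 1.116 g; cyanocobalamin 1.571 mg; calcium chloride dihydrate 1.058 g; MOPS 17.251 g; soluble starch 30.350 g; L-lysine hydrochloride 332.100 mg; cobalt chloride hexahydrate 14.299 mg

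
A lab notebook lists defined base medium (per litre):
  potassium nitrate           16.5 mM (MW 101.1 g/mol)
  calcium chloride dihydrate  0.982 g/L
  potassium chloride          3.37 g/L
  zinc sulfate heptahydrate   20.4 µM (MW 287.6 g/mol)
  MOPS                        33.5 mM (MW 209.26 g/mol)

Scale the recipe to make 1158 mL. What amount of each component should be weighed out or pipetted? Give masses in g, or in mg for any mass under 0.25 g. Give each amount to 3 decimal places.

potassium nitrate 1.932 g; calcium chloride dihydrate 1.137 g; potassium chloride 3.902 g; zinc sulfate heptahydrate 6.794 mg; MOPS 8.118 g

Scale factor relative to 1 L: 1.158.
potassium nitrate: 16.5 mmol/L × 101.1 g/mol × 1.158 L ÷ 1000 = 1.932 g
calcium chloride dihydrate: 0.982 g/L × 1.158 L = 1.137 g
potassium chloride: 3.37 g/L × 1.158 L = 3.902 g
zinc sulfate heptahydrate: 20.4 µmol/L × 287.6 g/mol × 1.158 L ÷ 1000 = 6.794 mg
MOPS: 33.5 mmol/L × 209.26 g/mol × 1.158 L ÷ 1000 = 8.118 g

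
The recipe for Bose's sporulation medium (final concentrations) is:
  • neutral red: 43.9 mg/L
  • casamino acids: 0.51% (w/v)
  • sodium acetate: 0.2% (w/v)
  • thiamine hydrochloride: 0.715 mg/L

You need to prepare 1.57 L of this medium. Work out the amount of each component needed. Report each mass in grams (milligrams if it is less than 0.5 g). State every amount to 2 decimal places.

Scale factor relative to 1 L: 1.57.
neutral red: 43.9 mg/L × 1.57 L = 68.92 mg
casamino acids: 0.51 g per 100 mL × 1570 mL ÷ 100 = 8.01 g
sodium acetate: 0.2 g per 100 mL × 1570 mL ÷ 100 = 3.14 g
thiamine hydrochloride: 0.715 mg/L × 1.57 L = 1.12 mg

neutral red 68.92 mg; casamino acids 8.01 g; sodium acetate 3.14 g; thiamine hydrochloride 1.12 mg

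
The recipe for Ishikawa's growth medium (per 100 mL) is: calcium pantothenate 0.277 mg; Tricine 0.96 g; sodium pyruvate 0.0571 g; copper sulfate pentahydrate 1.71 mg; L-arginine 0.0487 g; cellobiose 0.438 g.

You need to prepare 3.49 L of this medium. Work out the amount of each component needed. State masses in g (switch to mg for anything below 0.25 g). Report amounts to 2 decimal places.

calcium pantothenate 9.67 mg; Tricine 33.50 g; sodium pyruvate 1.99 g; copper sulfate pentahydrate 59.68 mg; L-arginine 1.70 g; cellobiose 15.29 g

Scale factor = 3490 mL / 100 mL = 34.9.
calcium pantothenate: 0.277 mg × (3490 mL / 100 mL) = 9.67 mg
Tricine: 0.96 g × (3490 mL / 100 mL) = 33.50 g
sodium pyruvate: 0.0571 g × (3490 mL / 100 mL) = 1.99 g
copper sulfate pentahydrate: 1.71 mg × (3490 mL / 100 mL) = 59.68 mg
L-arginine: 0.0487 g × (3490 mL / 100 mL) = 1.70 g
cellobiose: 0.438 g × (3490 mL / 100 mL) = 15.29 g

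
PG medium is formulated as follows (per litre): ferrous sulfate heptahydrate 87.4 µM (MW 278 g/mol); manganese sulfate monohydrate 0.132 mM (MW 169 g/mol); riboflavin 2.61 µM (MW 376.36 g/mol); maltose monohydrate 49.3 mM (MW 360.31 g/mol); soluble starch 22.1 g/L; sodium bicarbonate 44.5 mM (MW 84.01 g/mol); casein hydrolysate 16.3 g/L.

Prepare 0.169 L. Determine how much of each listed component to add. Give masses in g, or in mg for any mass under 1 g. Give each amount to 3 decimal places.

Working volume: 0.169 L.
ferrous sulfate heptahydrate: 87.4 µmol/L × 278 g/mol × 0.169 L ÷ 1000 = 4.106 mg
manganese sulfate monohydrate: 0.132 mmol/L × 169 mg/mmol × 0.169 L = 3.770 mg
riboflavin: 2.61 µmol/L × 376.36 g/mol × 0.169 L ÷ 1000 = 0.166 mg
maltose monohydrate: 49.3 mmol/L × 360.31 g/mol × 0.169 L ÷ 1000 = 3.002 g
soluble starch: 22.1 g/L × 0.169 L = 3.735 g
sodium bicarbonate: 44.5 mmol/L × 84.01 mg/mmol × 0.169 L = 631.797 mg
casein hydrolysate: 16.3 g/L × 0.169 L = 2.755 g

ferrous sulfate heptahydrate 4.106 mg; manganese sulfate monohydrate 3.770 mg; riboflavin 0.166 mg; maltose monohydrate 3.002 g; soluble starch 3.735 g; sodium bicarbonate 631.797 mg; casein hydrolysate 2.755 g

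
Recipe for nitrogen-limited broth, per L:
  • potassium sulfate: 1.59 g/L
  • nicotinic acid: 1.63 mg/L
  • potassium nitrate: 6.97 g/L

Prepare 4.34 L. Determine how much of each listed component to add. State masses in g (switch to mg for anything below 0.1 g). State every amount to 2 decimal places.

potassium sulfate 6.90 g; nicotinic acid 7.07 mg; potassium nitrate 30.25 g

Working volume: 4.34 L.
potassium sulfate: 1.59 g/L × 4.34 L = 6.90 g
nicotinic acid: 1.63 mg/L × 4.34 L = 7.07 mg
potassium nitrate: 6.97 g/L × 4.34 L = 30.25 g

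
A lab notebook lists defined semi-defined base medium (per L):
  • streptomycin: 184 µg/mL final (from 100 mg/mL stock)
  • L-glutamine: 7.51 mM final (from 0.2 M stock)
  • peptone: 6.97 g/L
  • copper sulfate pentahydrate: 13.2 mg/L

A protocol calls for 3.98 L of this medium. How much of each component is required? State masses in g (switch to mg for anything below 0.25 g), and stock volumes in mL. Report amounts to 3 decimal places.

streptomycin 7.323 mL; L-glutamine 149.449 mL; peptone 27.741 g; copper sulfate pentahydrate 52.536 mg

Scale factor relative to 1 L: 3.98.
streptomycin: C1V1 = C2V2 → 184 µg/mL × 3980 mL ÷ 100000 µg/mL = 7.323 mL
L-glutamine: dilute stock: 7.51 mM × 3980 mL ÷ 200 mM = 149.449 mL
peptone: 6.97 g/L × 3.98 L = 27.741 g
copper sulfate pentahydrate: 13.2 mg/L × 3.98 L = 52.536 mg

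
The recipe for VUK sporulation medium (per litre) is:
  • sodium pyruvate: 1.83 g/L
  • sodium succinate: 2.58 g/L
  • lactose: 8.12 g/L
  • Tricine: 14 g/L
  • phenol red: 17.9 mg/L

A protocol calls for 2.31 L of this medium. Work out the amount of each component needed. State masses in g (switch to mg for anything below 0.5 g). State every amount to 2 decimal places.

Scale factor relative to 1 L: 2.31.
sodium pyruvate: 1.83 g/L × 2.31 L = 4.23 g
sodium succinate: 2.58 g/L × 2.31 L = 5.96 g
lactose: 8.12 g/L × 2.31 L = 18.76 g
Tricine: 14 g/L × 2.31 L = 32.34 g
phenol red: 17.9 mg/L × 2.31 L = 41.35 mg

sodium pyruvate 4.23 g; sodium succinate 5.96 g; lactose 18.76 g; Tricine 32.34 g; phenol red 41.35 mg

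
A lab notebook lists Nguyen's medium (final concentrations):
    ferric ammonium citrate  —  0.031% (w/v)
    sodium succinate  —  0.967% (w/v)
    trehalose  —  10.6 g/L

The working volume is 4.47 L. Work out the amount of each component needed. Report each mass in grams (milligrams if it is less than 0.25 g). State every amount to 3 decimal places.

Scale factor relative to 1 L: 4.47.
ferric ammonium citrate: 0.031% w/v = 0.31 g/L → 0.31 × 4.47 L = 1.386 g
sodium succinate: 0.967% w/v = 9.67 g/L → 9.67 × 4.47 L = 43.225 g
trehalose: 10.6 g/L × 4.47 L = 47.382 g

ferric ammonium citrate 1.386 g; sodium succinate 43.225 g; trehalose 47.382 g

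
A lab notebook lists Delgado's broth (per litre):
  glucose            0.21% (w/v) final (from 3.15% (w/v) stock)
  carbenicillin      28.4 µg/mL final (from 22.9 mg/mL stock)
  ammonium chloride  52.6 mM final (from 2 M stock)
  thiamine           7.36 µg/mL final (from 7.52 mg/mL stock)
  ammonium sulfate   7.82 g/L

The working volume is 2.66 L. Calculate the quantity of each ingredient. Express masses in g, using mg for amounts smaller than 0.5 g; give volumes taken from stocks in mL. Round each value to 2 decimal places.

Scale factor relative to 1 L: 2.66.
glucose: V = C2·V2/C1 = 0.21% ÷ 3.15% × 2660 mL = 177.33 mL
carbenicillin: C1V1 = C2V2 → 28.4 µg/mL × 2660 mL ÷ 22900 µg/mL = 3.30 mL
ammonium chloride: C1V1 = C2V2 → 52.6 mM × 2660 mL ÷ 2000 mM = 69.96 mL
thiamine: dilute stock: 7.36 µg/mL × 2660 mL ÷ 7520 µg/mL = 2.60 mL
ammonium sulfate: 7.82 g/L × 2.66 L = 20.80 g

glucose 177.33 mL; carbenicillin 3.30 mL; ammonium chloride 69.96 mL; thiamine 2.60 mL; ammonium sulfate 20.80 g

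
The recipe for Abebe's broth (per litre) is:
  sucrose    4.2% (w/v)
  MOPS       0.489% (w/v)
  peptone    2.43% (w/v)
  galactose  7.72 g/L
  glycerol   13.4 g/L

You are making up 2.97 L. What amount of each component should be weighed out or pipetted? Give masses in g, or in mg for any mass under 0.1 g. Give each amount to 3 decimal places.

sucrose 124.740 g; MOPS 14.523 g; peptone 72.171 g; galactose 22.928 g; glycerol 39.798 g

Working volume: 2.97 L.
sucrose: 4.2 g per 100 mL × 2970 mL ÷ 100 = 124.740 g
MOPS: 0.489% w/v = 4.89 g/L → 4.89 × 2.97 L = 14.523 g
peptone: 2.43% w/v = 24.3 g/L → 24.3 × 2.97 L = 72.171 g
galactose: 7.72 g/L × 2.97 L = 22.928 g
glycerol: 13.4 g/L × 2.97 L = 39.798 g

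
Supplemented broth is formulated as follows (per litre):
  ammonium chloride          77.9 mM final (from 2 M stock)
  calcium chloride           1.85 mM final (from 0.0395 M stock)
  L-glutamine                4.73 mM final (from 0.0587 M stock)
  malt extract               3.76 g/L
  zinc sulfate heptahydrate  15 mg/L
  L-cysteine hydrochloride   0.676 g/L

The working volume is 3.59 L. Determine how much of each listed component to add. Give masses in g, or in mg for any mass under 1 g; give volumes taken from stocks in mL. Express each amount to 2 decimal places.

Scale factor relative to 1 L: 3.59.
ammonium chloride: V = C2·V2/C1 = 77.9 mM × 3590 mL ÷ 2000 mM = 139.83 mL
calcium chloride: C1V1 = C2V2 → 1.85 mM × 3590 mL ÷ 39.5 mM = 168.14 mL
L-glutamine: dilute stock: 4.73 mM × 3590 mL ÷ 58.7 mM = 289.28 mL
malt extract: 3.76 g/L × 3.59 L = 13.50 g
zinc sulfate heptahydrate: 15 mg/L × 3.59 L = 53.85 mg
L-cysteine hydrochloride: 0.676 g/L × 3.59 L = 2.43 g

ammonium chloride 139.83 mL; calcium chloride 168.14 mL; L-glutamine 289.28 mL; malt extract 13.50 g; zinc sulfate heptahydrate 53.85 mg; L-cysteine hydrochloride 2.43 g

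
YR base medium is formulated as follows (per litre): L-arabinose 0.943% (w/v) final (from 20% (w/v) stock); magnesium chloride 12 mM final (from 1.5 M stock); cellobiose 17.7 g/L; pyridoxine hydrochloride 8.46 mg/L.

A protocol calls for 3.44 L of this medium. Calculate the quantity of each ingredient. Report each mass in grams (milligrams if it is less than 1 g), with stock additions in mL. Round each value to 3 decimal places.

L-arabinose 162.196 mL; magnesium chloride 27.520 mL; cellobiose 60.888 g; pyridoxine hydrochloride 29.102 mg

Working volume: 3.44 L.
L-arabinose: V = C2·V2/C1 = 0.943% ÷ 20% × 3440 mL = 162.196 mL
magnesium chloride: V = C2·V2/C1 = 12 mM × 3440 mL ÷ 1500 mM = 27.520 mL
cellobiose: 17.7 g/L × 3.44 L = 60.888 g
pyridoxine hydrochloride: 8.46 mg/L × 3.44 L = 29.102 mg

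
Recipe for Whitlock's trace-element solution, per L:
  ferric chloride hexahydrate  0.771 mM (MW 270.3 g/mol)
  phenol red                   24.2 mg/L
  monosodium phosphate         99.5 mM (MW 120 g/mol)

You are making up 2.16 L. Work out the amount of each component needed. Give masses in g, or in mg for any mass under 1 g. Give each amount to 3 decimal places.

ferric chloride hexahydrate 450.147 mg; phenol red 52.272 mg; monosodium phosphate 25.790 g

Working volume: 2.16 L.
ferric chloride hexahydrate: 0.771 mmol/L × 270.3 mg/mmol × 2.16 L = 450.147 mg
phenol red: 24.2 mg/L × 2.16 L = 52.272 mg
monosodium phosphate: 99.5 mmol/L × 120 g/mol × 2.16 L ÷ 1000 = 25.790 g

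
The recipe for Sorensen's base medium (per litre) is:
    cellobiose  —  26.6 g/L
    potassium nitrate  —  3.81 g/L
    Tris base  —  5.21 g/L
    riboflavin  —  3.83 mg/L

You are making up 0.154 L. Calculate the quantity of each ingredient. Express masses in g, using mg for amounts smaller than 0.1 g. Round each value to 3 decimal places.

Scale factor relative to 1 L: 0.154.
cellobiose: 26.6 g/L × 0.154 L = 4.096 g
potassium nitrate: 3.81 g/L × 0.154 L = 0.587 g
Tris base: 5.21 g/L × 0.154 L = 0.802 g
riboflavin: 3.83 mg/L × 0.154 L = 0.590 mg

cellobiose 4.096 g; potassium nitrate 0.587 g; Tris base 0.802 g; riboflavin 0.590 mg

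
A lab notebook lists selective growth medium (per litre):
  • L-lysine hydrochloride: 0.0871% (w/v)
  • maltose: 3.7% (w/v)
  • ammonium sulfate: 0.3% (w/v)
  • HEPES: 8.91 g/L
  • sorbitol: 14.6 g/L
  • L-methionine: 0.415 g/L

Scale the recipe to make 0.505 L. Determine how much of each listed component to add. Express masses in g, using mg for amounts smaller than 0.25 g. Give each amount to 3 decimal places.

L-lysine hydrochloride 0.440 g; maltose 18.685 g; ammonium sulfate 1.515 g; HEPES 4.500 g; sorbitol 7.373 g; L-methionine 209.575 mg

Working volume: 0.505 L.
L-lysine hydrochloride: 0.0871 g per 100 mL × 505 mL ÷ 100 = 0.440 g
maltose: 3.7 g per 100 mL × 505 mL ÷ 100 = 18.685 g
ammonium sulfate: 0.3% w/v = 3 g/L → 3 × 0.505 L = 1.515 g
HEPES: 8.91 g/L × 0.505 L = 4.500 g
sorbitol: 14.6 g/L × 0.505 L = 7.373 g
L-methionine: 0.415 g/L × 0.505 L = 0.209575 g = 209.575 mg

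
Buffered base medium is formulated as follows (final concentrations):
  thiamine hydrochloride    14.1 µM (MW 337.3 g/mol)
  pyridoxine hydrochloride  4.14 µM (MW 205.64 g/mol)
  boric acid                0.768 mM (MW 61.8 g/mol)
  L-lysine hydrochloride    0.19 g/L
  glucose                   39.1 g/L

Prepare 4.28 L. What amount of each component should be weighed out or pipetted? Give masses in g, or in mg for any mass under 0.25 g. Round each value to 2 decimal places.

thiamine hydrochloride 20.36 mg; pyridoxine hydrochloride 3.64 mg; boric acid 203.14 mg; L-lysine hydrochloride 0.81 g; glucose 167.35 g

Scale factor relative to 1 L: 4.28.
thiamine hydrochloride: 14.1 µmol/L × 337.3 g/mol × 4.28 L ÷ 1000 = 20.36 mg
pyridoxine hydrochloride: 4.14 µmol/L × 205.64 g/mol × 4.28 L ÷ 1000 = 3.64 mg
boric acid: 0.768 mmol/L × 61.8 mg/mmol × 4.28 L = 203.14 mg
L-lysine hydrochloride: 0.19 g/L × 4.28 L = 0.81 g
glucose: 39.1 g/L × 4.28 L = 167.35 g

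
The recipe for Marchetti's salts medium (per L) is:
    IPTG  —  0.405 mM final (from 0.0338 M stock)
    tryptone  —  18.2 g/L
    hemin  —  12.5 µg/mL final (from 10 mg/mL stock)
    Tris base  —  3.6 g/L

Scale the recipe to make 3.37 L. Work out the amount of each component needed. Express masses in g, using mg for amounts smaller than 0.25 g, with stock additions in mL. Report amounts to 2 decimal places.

Working volume: 3.37 L.
IPTG: V = C2·V2/C1 = 0.405 mM × 3370 mL ÷ 33.8 mM = 40.38 mL
tryptone: 18.2 g/L × 3.37 L = 61.33 g
hemin: C1V1 = C2V2 → 12.5 µg/mL × 3370 mL ÷ 10000 µg/mL = 4.21 mL
Tris base: 3.6 g/L × 3.37 L = 12.13 g

IPTG 40.38 mL; tryptone 61.33 g; hemin 4.21 mL; Tris base 12.13 g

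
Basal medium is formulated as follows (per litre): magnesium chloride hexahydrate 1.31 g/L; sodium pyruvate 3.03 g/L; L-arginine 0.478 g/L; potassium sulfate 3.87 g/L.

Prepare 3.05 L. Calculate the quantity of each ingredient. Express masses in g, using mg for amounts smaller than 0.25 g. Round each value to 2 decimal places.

magnesium chloride hexahydrate 4.00 g; sodium pyruvate 9.24 g; L-arginine 1.46 g; potassium sulfate 11.80 g

Working volume: 3.05 L.
magnesium chloride hexahydrate: 1.31 g/L × 3.05 L = 4.00 g
sodium pyruvate: 3.03 g/L × 3.05 L = 9.24 g
L-arginine: 0.478 g/L × 3.05 L = 1.46 g
potassium sulfate: 3.87 g/L × 3.05 L = 11.80 g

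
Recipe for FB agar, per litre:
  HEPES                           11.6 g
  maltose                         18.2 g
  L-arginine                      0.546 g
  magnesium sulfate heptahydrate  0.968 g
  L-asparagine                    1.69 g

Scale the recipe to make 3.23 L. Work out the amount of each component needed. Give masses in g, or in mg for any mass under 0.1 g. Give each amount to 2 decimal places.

HEPES 37.47 g; maltose 58.79 g; L-arginine 1.76 g; magnesium sulfate heptahydrate 3.13 g; L-asparagine 5.46 g

Ratio of target to recipe volume: 3230 / 1000 = 3.23.
HEPES: 11.6 g × (3230 mL / 1000 mL) = 37.47 g
maltose: 18.2 g × (3230 mL / 1000 mL) = 58.79 g
L-arginine: 0.546 g × (3230 mL / 1000 mL) = 1.76 g
magnesium sulfate heptahydrate: 0.968 g × (3230 mL / 1000 mL) = 3.13 g
L-asparagine: 1.69 g × (3230 mL / 1000 mL) = 5.46 g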